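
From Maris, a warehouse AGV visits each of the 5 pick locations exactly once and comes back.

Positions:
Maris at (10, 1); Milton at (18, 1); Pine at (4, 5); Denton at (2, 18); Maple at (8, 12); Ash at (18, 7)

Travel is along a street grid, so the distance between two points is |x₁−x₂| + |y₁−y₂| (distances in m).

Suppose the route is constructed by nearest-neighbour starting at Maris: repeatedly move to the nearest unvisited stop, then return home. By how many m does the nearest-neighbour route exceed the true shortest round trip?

From Maris: Milton=8, Pine=10, Maple=13, Ash=14, Denton=25 → choose Milton (8).
From Milton: Ash=6, Pine=18, Maple=21, Denton=33 → choose Ash (6).
From Ash: Maple=15, Pine=16, Denton=27 → choose Maple (15).
From Maple: Pine=11, Denton=12 → choose Pine (11).
From Pine: Denton=15 → choose Denton (15).
NN route Maris → Milton → Ash → Maple → Pine → Denton → Maris costs 80.
Optimal: Maris → Milton → Ash → Maple → Denton → Pine → Maris costs 66 (by enumerating all 60 distinct tours).
Excess = 80 − 66 = 14.

Excess over optimum: 14 m.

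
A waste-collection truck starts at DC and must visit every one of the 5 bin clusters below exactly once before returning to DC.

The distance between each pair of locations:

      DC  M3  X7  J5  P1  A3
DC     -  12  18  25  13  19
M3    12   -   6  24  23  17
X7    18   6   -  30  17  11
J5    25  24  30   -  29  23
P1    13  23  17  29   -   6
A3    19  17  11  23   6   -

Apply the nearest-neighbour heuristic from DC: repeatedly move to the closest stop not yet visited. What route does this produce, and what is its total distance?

Nearest-neighbour total = 89; route DC → M3 → X7 → A3 → P1 → J5 → DC.

From DC: distances to unvisited — M3=12, P1=13, X7=18, A3=19, J5=25. Nearest is M3 (12).
From M3: distances to unvisited — X7=6, A3=17, P1=23, J5=24. Nearest is X7 (6).
From X7: distances to unvisited — A3=11, P1=17, J5=30. Nearest is A3 (11).
From A3: distances to unvisited — P1=6, J5=23. Nearest is P1 (6).
From P1: distances to unvisited — J5=29. Nearest is J5 (29).
Return J5→DC: 25.
Total = 12 + 6 + 11 + 6 + 29 + 25 = 89.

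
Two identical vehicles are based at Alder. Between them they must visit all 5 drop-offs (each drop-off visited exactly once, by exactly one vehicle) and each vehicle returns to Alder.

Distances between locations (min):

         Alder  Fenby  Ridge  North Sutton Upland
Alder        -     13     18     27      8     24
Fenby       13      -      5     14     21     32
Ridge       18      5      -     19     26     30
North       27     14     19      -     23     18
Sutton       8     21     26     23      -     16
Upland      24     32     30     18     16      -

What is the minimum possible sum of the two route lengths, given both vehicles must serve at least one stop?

Minimum combined distance: 95 min.

Check every non-empty split of the stops between the two vehicles; for each half take its own optimal tour:
  {Fenby} + {Ridge, North, Sutton, Upland}: 26 + 79 = 105
  {Ridge} + {Fenby, North, Sutton, Upland}: 36 + 69 = 105
  {Fenby, Ridge} + {North, Sutton, Upland}: 36 + 69 = 105
  {North} + {Fenby, Ridge, Sutton, Upland}: 54 + 72 = 126
  {Fenby, North} + {Ridge, Sutton, Upland}: 54 + 72 = 126
  {Ridge, North} + {Fenby, Sutton, Upland}: 64 + 69 = 133
  … (15 splits in total)
  {Sutton} + {Fenby, Ridge, North, Upland}: 16 + 79 = 95  ← best
Best: vehicle 1 Alder → Sutton → Alder = 16; vehicle 2 Alder → Fenby → Ridge → North → Upland → Alder = 79; combined 95.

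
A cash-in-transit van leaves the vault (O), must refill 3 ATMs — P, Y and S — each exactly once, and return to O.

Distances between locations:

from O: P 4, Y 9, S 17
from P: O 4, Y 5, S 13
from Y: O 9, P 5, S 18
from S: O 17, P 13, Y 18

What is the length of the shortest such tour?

Shortest round trip = 44.

There are 3 distinct closed tours to check (reversals are equivalent).
O-P-Y-S-O: 4+5+18+17 = 44
O-P-S-Y-O: 4+13+18+9 = 44
O-Y-P-S-O: 9+5+13+17 = 44
The minimum is 44.
One optimal route: O → P → Y → S → O (or its reverse).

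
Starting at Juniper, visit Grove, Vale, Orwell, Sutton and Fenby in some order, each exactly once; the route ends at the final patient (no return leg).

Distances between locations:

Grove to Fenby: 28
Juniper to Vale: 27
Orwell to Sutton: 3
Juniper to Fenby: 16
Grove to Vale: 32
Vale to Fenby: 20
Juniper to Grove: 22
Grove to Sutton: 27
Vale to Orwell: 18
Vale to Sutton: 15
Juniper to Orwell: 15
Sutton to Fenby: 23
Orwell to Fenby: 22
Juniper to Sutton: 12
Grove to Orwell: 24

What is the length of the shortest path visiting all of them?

Minimum one-way distance = 78.

There are 5! = 120 possible orderings.
Juniper → Grove → Vale → Orwell → Sutton → Fenby: 22+32+18+3+23 = 98
Juniper → Grove → Vale → Orwell → Fenby → Sutton: 22+32+18+22+23 = 117
Juniper → Grove → Vale → Sutton → Orwell → Fenby: 22+32+15+3+22 = 94
Juniper → Grove → Vale → Sutton → Fenby → Orwell: 22+32+15+23+22 = 114
Juniper → Grove → Vale → Fenby → Orwell → Sutton: 22+32+20+22+3 = 99
Juniper → Grove → Vale → Fenby → Sutton → Orwell: 22+32+20+23+3 = 100
Juniper → Grove → Orwell → Vale → Sutton → Fenby: 22+24+18+15+23 = 102
Juniper → Grove → Orwell → Vale → Fenby → Sutton: 22+24+18+20+23 = 107
Juniper → Grove → Orwell → Sutton → Vale → Fenby: 22+24+3+15+20 = 84
Juniper → Grove → Orwell → Sutton → Fenby → Vale: 22+24+3+23+20 = 92
Juniper → Grove → Orwell → Fenby → Vale → Sutton: 22+24+22+20+15 = 103
Juniper → Grove → Orwell → Fenby → Sutton → Vale: 22+24+22+23+15 = 106
Juniper → Grove → Sutton → Vale → Orwell → Fenby: 22+27+15+18+22 = 104
Juniper → Grove → Sutton → Vale → Fenby → Orwell: 22+27+15+20+22 = 106
… (106 more)
Juniper → Fenby → Vale → Sutton → Orwell → Grove: 16+20+15+3+24 = 78  ← best
The minimum is 78.
One shortest path: Juniper → Fenby → Vale → Sutton → Orwell → Grove.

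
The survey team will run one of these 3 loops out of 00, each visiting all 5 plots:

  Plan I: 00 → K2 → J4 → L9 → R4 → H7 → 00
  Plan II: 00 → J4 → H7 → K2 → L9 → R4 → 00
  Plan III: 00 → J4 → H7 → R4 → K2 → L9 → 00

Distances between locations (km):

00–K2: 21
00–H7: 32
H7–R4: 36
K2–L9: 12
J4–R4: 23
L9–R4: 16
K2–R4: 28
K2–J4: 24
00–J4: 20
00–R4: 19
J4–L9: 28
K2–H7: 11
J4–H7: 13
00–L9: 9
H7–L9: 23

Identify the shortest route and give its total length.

Shortest is Plan II, total 91 km.

Plan I: 21 + 24 + 28 + 16 + 36 + 32 = 157
Plan II: 20 + 13 + 11 + 12 + 16 + 19 = 91
Plan III: 20 + 13 + 36 + 28 + 12 + 9 = 118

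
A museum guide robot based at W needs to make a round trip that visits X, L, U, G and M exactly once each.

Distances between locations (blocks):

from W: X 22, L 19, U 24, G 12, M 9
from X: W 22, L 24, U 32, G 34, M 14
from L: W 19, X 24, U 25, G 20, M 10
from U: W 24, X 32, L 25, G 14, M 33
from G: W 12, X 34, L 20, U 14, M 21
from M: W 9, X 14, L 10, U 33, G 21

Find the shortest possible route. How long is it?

With 5 stops there are 5!/2 = 60 distinct round trips (a route and its reverse cost the same).
W→X→L→U→G→M→W: 22+24+25+14+21+9 = 115
W→X→L→U→M→G→W: 22+24+25+33+21+12 = 137
W→X→L→G→U→M→W: 22+24+20+14+33+9 = 122
W→X→L→G→M→U→W: 22+24+20+21+33+24 = 144
W→X→L→M→U→G→W: 22+24+10+33+14+12 = 115
W→X→L→M→G→U→W: 22+24+10+21+14+24 = 115
W→X→U→L→G→M→W: 22+32+25+20+21+9 = 129
W→X→U→L→M→G→W: 22+32+25+10+21+12 = 122
W→X→U→G→L→M→W: 22+32+14+20+10+9 = 107
W→X→U→G→M→L→W: 22+32+14+21+10+19 = 118
W→X→U→M→L→G→W: 22+32+33+10+20+12 = 129
W→X→U→M→G→L→W: 22+32+33+21+20+19 = 147
W→X→G→L→U→M→W: 22+34+20+25+33+9 = 143
W→X→G→L→M→U→W: 22+34+20+10+33+24 = 143
… (46 more)
W→X→M→L→U→G→W: 22+14+10+25+14+12 = 97  ← best
The minimum is 97.
One optimal route: W → X → M → L → U → G → W (or its reverse).

97 blocks — the shortest possible round trip.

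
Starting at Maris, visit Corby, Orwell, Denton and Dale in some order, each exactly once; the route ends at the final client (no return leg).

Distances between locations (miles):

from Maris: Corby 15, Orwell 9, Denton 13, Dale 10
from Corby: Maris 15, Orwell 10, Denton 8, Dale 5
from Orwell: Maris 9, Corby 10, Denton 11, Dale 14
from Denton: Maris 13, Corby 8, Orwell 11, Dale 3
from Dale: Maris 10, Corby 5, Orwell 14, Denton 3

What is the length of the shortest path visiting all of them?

Shortest open route: 27 miles.

There are 4! = 24 possible orderings.
Maris → Corby → Orwell → Denton → Dale: 15+10+11+3 = 39
Maris → Corby → Orwell → Dale → Denton: 15+10+14+3 = 42
Maris → Corby → Denton → Orwell → Dale: 15+8+11+14 = 48
Maris → Corby → Denton → Dale → Orwell: 15+8+3+14 = 40
Maris → Corby → Dale → Orwell → Denton: 15+5+14+11 = 45
Maris → Corby → Dale → Denton → Orwell: 15+5+3+11 = 34
Maris → Orwell → Corby → Denton → Dale: 9+10+8+3 = 30
Maris → Orwell → Corby → Dale → Denton: 9+10+5+3 = 27
Maris → Orwell → Denton → Corby → Dale: 9+11+8+5 = 33
Maris → Orwell → Denton → Dale → Corby: 9+11+3+5 = 28
Maris → Orwell → Dale → Corby → Denton: 9+14+5+8 = 36
Maris → Orwell → Dale → Denton → Corby: 9+14+3+8 = 34
Maris → Denton → Corby → Orwell → Dale: 13+8+10+14 = 45
Maris → Denton → Corby → Dale → Orwell: 13+8+5+14 = 40
… (10 more)
The minimum is 27.
One shortest path: Maris → Orwell → Corby → Dale → Denton.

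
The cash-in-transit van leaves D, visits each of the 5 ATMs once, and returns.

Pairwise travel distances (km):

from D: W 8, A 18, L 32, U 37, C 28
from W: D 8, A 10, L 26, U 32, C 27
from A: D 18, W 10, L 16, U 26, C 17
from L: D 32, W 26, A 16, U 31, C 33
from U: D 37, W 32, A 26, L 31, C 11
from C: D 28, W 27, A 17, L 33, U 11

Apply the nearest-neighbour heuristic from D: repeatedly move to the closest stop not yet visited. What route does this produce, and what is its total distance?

Total distance 104 km via the nearest-neighbour route D → W → A → L → U → C → D.

From D: distances to unvisited — W=8, A=18, C=28, L=32, U=37. Nearest is W (8).
From W: distances to unvisited — A=10, L=26, C=27, U=32. Nearest is A (10).
From A: distances to unvisited — L=16, C=17, U=26. Nearest is L (16).
From L: distances to unvisited — U=31, C=33. Nearest is U (31).
From U: distances to unvisited — C=11. Nearest is C (11).
Return C→D: 28.
Total = 8 + 10 + 16 + 31 + 11 + 28 = 104.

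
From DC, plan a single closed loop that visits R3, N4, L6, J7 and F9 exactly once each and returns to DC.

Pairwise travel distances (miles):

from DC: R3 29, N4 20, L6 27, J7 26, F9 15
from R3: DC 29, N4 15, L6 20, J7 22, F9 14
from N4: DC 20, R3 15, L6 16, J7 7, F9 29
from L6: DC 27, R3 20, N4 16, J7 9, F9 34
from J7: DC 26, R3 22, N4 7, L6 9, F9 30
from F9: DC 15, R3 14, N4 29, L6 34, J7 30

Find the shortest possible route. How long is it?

With 5 stops there are 5!/2 = 60 distinct round trips (a route and its reverse cost the same).
DC - R3 - N4 - L6 - J7 - F9 - DC: 29+15+16+9+30+15 = 114
DC - R3 - N4 - L6 - F9 - J7 - DC: 29+15+16+34+30+26 = 150
DC - R3 - N4 - J7 - L6 - F9 - DC: 29+15+7+9+34+15 = 109
DC - R3 - N4 - J7 - F9 - L6 - DC: 29+15+7+30+34+27 = 142
DC - R3 - N4 - F9 - L6 - J7 - DC: 29+15+29+34+9+26 = 142
DC - R3 - N4 - F9 - J7 - L6 - DC: 29+15+29+30+9+27 = 139
DC - R3 - L6 - N4 - J7 - F9 - DC: 29+20+16+7+30+15 = 117
DC - R3 - L6 - N4 - F9 - J7 - DC: 29+20+16+29+30+26 = 150
DC - R3 - L6 - J7 - N4 - F9 - DC: 29+20+9+7+29+15 = 109
DC - R3 - L6 - J7 - F9 - N4 - DC: 29+20+9+30+29+20 = 137
DC - R3 - L6 - F9 - N4 - J7 - DC: 29+20+34+29+7+26 = 145
DC - R3 - L6 - F9 - J7 - N4 - DC: 29+20+34+30+7+20 = 140
DC - R3 - J7 - N4 - L6 - F9 - DC: 29+22+7+16+34+15 = 123
DC - R3 - J7 - N4 - F9 - L6 - DC: 29+22+7+29+34+27 = 148
… (46 more)
DC - N4 - J7 - L6 - R3 - F9 - DC: 20+7+9+20+14+15 = 85  ← best
The minimum is 85.
One optimal route: DC → N4 → J7 → L6 → R3 → F9 → DC (or its reverse).

85 miles — the shortest possible round trip.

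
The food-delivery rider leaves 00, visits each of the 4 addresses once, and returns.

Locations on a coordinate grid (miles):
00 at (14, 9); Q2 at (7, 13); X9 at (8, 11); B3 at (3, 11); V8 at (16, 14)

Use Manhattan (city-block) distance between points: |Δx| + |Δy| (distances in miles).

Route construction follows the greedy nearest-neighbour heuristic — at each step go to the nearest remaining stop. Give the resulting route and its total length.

Nearest-neighbour total = 38 miles; route 00 → V8 → Q2 → X9 → B3 → 00.

From 00: distances to unvisited — V8=7, X9=8, Q2=11, B3=13. Nearest is V8 (7).
From V8: distances to unvisited — Q2=10, X9=11, B3=16. Nearest is Q2 (10).
From Q2: distances to unvisited — X9=3, B3=6. Nearest is X9 (3).
From X9: distances to unvisited — B3=5. Nearest is B3 (5).
Return B3→00: 13.
Total = 7 + 10 + 3 + 5 + 13 = 38.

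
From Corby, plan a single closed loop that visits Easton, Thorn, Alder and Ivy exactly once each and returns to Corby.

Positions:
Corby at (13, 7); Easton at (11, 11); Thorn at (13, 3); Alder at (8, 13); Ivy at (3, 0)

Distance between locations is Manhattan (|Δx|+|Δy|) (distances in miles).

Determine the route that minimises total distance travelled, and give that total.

46 miles — the shortest possible round trip.

Corby - Easton - Thorn - Alder - Ivy - Corby: 6+10+15+18+17 = 66
Corby - Easton - Thorn - Ivy - Alder - Corby: 6+10+13+18+11 = 58
Corby - Easton - Alder - Thorn - Ivy - Corby: 6+5+15+13+17 = 56
Corby - Easton - Alder - Ivy - Thorn - Corby: 6+5+18+13+4 = 46
Corby - Easton - Ivy - Thorn - Alder - Corby: 6+19+13+15+11 = 64
Corby - Easton - Ivy - Alder - Thorn - Corby: 6+19+18+15+4 = 62
Corby - Thorn - Easton - Alder - Ivy - Corby: 4+10+5+18+17 = 54
Corby - Thorn - Easton - Ivy - Alder - Corby: 4+10+19+18+11 = 62
Corby - Thorn - Alder - Easton - Ivy - Corby: 4+15+5+19+17 = 60
Corby - Thorn - Ivy - Easton - Alder - Corby: 4+13+19+5+11 = 52
Corby - Alder - Easton - Thorn - Ivy - Corby: 11+5+10+13+17 = 56
Corby - Alder - Thorn - Easton - Ivy - Corby: 11+15+10+19+17 = 72
The minimum is 46.
One optimal route: Corby → Easton → Alder → Ivy → Thorn → Corby (or its reverse).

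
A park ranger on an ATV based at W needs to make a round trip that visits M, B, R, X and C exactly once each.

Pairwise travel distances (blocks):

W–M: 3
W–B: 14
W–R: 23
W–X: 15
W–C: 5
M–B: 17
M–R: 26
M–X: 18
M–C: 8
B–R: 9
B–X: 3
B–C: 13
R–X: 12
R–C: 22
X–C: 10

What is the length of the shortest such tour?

Shortest round trip = 56 blocks.

With 5 stops there are 5!/2 = 60 distinct round trips (a route and its reverse cost the same).
W-M-B-R-X-C-W: 3+17+9+12+10+5 = 56
W-M-B-R-C-X-W: 3+17+9+22+10+15 = 76
W-M-B-X-R-C-W: 3+17+3+12+22+5 = 62
W-M-B-X-C-R-W: 3+17+3+10+22+23 = 78
W-M-B-C-R-X-W: 3+17+13+22+12+15 = 82
W-M-B-C-X-R-W: 3+17+13+10+12+23 = 78
W-M-R-B-X-C-W: 3+26+9+3+10+5 = 56
W-M-R-B-C-X-W: 3+26+9+13+10+15 = 76
W-M-R-X-B-C-W: 3+26+12+3+13+5 = 62
W-M-R-X-C-B-W: 3+26+12+10+13+14 = 78
W-M-R-C-B-X-W: 3+26+22+13+3+15 = 82
W-M-R-C-X-B-W: 3+26+22+10+3+14 = 78
W-M-X-B-R-C-W: 3+18+3+9+22+5 = 60
W-M-X-B-C-R-W: 3+18+3+13+22+23 = 82
… (46 more)
The minimum is 56.
One optimal route: W → M → B → R → X → C → W (or its reverse).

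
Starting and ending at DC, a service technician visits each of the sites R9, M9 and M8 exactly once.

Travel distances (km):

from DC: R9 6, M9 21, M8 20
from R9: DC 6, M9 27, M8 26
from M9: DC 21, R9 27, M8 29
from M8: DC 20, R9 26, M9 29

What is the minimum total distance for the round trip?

82 km — the shortest possible round trip.

There are 3 distinct closed tours to check (reversals are equivalent).
DC - R9 - M9 - M8 - DC: 6+27+29+20 = 82
DC - R9 - M8 - M9 - DC: 6+26+29+21 = 82
DC - M9 - R9 - M8 - DC: 21+27+26+20 = 94
The minimum is 82.
One optimal route: DC → R9 → M9 → M8 → DC (or its reverse).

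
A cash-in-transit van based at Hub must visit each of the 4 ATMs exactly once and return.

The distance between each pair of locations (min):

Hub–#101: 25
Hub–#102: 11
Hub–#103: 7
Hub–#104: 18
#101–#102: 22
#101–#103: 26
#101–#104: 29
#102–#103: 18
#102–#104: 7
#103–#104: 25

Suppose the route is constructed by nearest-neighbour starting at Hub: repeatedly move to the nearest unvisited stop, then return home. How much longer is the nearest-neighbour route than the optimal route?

The nearest-neighbour route is 6 min longer than optimal.

From Hub: #103=7, #102=11, #104=18, #101=25 → choose #103 (7).
From #103: #102=18, #104=25, #101=26 → choose #102 (18).
From #102: #104=7, #101=22 → choose #104 (7).
From #104: #101=29 → choose #101 (29).
NN route Hub → #103 → #102 → #104 → #101 → Hub costs 86.
Optimal: Hub → #102 → #104 → #101 → #103 → Hub costs 80 (by enumerating all 12 distinct tours).
Excess = 86 − 80 = 6.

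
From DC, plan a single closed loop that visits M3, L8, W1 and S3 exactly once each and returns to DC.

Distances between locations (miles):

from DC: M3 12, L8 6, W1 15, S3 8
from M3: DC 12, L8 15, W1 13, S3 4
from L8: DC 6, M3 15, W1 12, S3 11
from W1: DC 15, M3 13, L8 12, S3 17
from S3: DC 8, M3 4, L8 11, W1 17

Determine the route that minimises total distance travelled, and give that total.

DC-M3-L8-W1-S3-DC: 12+15+12+17+8 = 64
DC-M3-L8-S3-W1-DC: 12+15+11+17+15 = 70
DC-M3-W1-L8-S3-DC: 12+13+12+11+8 = 56
DC-M3-W1-S3-L8-DC: 12+13+17+11+6 = 59
DC-M3-S3-L8-W1-DC: 12+4+11+12+15 = 54
DC-M3-S3-W1-L8-DC: 12+4+17+12+6 = 51
DC-L8-M3-W1-S3-DC: 6+15+13+17+8 = 59
DC-L8-M3-S3-W1-DC: 6+15+4+17+15 = 57
DC-L8-W1-M3-S3-DC: 6+12+13+4+8 = 43
DC-L8-S3-M3-W1-DC: 6+11+4+13+15 = 49
DC-W1-M3-L8-S3-DC: 15+13+15+11+8 = 62
DC-W1-L8-M3-S3-DC: 15+12+15+4+8 = 54
The minimum is 43.
One optimal route: DC → L8 → W1 → M3 → S3 → DC (or its reverse).

Minimum total distance: 43 miles.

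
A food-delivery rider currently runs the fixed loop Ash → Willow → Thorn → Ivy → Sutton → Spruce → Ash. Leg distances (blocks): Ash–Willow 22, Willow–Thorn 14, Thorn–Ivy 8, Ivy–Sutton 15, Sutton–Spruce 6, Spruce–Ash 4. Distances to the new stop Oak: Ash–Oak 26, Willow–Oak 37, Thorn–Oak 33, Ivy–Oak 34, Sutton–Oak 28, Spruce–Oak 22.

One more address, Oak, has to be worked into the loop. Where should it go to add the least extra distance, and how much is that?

Insertion cost between consecutive stops i–j is d(i,Oak) + d(Oak,j) − d(i,j):
  between Ash and Willow: 26 + 37 − 22 = 41
  between Willow and Thorn: 37 + 33 − 14 = 56
  between Thorn and Ivy: 33 + 34 − 8 = 59
  between Ivy and Sutton: 34 + 28 − 15 = 47
  between Sutton and Spruce: 28 + 22 − 6 = 44
  between Spruce and Ash: 22 + 26 − 4 = 44
Cheapest insertion is between Ash and Willow, adding 41.
New total = 69 + 41 = 110.

Minimum extra distance: 41 blocks, inserting Oak between Ash and Willow.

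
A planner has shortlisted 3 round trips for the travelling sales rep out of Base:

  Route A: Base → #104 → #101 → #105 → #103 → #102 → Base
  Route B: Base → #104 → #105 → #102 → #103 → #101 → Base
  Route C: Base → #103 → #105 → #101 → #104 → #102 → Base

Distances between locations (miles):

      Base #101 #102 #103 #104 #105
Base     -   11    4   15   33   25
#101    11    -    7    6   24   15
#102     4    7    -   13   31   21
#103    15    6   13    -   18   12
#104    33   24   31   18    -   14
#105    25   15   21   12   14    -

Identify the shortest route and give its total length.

98 miles — Route B is the shortest.

Route A: 33 + 24 + 15 + 12 + 13 + 4 = 101
Route B: 33 + 14 + 21 + 13 + 6 + 11 = 98
Route C: 15 + 12 + 15 + 24 + 31 + 4 = 101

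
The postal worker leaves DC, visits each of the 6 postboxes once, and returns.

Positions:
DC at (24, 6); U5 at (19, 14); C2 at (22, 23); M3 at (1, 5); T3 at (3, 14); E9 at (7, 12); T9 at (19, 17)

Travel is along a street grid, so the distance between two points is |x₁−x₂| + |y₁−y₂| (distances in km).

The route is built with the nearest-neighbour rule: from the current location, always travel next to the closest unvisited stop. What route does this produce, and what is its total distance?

Total distance 92 km via the nearest-neighbour route DC → U5 → T9 → C2 → E9 → T3 → M3 → DC.

DC → [U5:13 / T9:16 / C2:19 / E9:23 / M3:24 / T3:29] → U5 (13)
U5 → [T9:3 / C2:12 / E9:14 / T3:16 / M3:27] → T9 (3)
T9 → [C2:9 / E9:17 / T3:19 / M3:30] → C2 (9)
C2 → [E9:26 / T3:28 / M3:39] → E9 (26)
E9 → [T3:6 / M3:13] → T3 (6)
T3 → [M3:11] → M3 (11)
Return M3→DC: 24.
Total = 13 + 3 + 9 + 26 + 6 + 11 + 24 = 92.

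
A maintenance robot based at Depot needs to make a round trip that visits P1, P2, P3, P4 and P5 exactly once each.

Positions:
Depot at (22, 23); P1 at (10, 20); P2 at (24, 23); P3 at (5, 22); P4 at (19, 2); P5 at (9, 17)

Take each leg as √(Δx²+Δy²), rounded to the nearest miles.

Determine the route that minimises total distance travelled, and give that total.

With 5 stops there are 5!/2 = 60 distinct round trips (a route and its reverse cost the same).
Depot - P1 - P2 - P3 - P4 - P5 - Depot: 12+14+19+24+18+14 = 101
Depot - P1 - P2 - P3 - P5 - P4 - Depot: 12+14+19+6+18+21 = 90
Depot - P1 - P2 - P4 - P3 - P5 - Depot: 12+14+22+24+6+14 = 92
Depot - P1 - P2 - P4 - P5 - P3 - Depot: 12+14+22+18+6+17 = 89
Depot - P1 - P2 - P5 - P3 - P4 - Depot: 12+14+16+6+24+21 = 93
Depot - P1 - P2 - P5 - P4 - P3 - Depot: 12+14+16+18+24+17 = 101
Depot - P1 - P3 - P2 - P4 - P5 - Depot: 12+5+19+22+18+14 = 90
Depot - P1 - P3 - P2 - P5 - P4 - Depot: 12+5+19+16+18+21 = 91
Depot - P1 - P3 - P4 - P2 - P5 - Depot: 12+5+24+22+16+14 = 93
Depot - P1 - P3 - P4 - P5 - P2 - Depot: 12+5+24+18+16+2 = 77
Depot - P1 - P3 - P5 - P2 - P4 - Depot: 12+5+6+16+22+21 = 82
Depot - P1 - P3 - P5 - P4 - P2 - Depot: 12+5+6+18+22+2 = 65
Depot - P1 - P4 - P2 - P3 - P5 - Depot: 12+20+22+19+6+14 = 93
Depot - P1 - P4 - P2 - P5 - P3 - Depot: 12+20+22+16+6+17 = 93
… (46 more)
The minimum is 65.
One optimal route: Depot → P1 → P3 → P5 → P4 → P2 → Depot (or its reverse).

Minimum total distance: 65 miles.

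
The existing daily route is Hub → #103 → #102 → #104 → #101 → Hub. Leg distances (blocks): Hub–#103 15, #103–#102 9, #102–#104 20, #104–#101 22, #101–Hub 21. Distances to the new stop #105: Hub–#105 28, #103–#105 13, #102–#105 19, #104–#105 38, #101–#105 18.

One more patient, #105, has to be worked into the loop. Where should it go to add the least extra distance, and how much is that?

+23 blocks — insert #105 between #103 and #102.

Insertion cost between consecutive stops i–j is d(i,#105) + d(#105,j) − d(i,j):
  between Hub and #103: 28 + 13 − 15 = 26
  between #103 and #102: 13 + 19 − 9 = 23
  between #102 and #104: 19 + 38 − 20 = 37
  between #104 and #101: 38 + 18 − 22 = 34
  between #101 and Hub: 18 + 28 − 21 = 25
Cheapest insertion is between #103 and #102, adding 23.
New total = 87 + 23 = 110.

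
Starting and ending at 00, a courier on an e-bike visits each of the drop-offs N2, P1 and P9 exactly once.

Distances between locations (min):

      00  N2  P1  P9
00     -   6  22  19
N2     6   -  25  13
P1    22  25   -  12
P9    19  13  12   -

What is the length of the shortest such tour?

Minimum total distance: 53 min.

00 - N2 - P1 - P9 - 00: 6+25+12+19 = 62
00 - N2 - P9 - P1 - 00: 6+13+12+22 = 53
00 - P1 - N2 - P9 - 00: 22+25+13+19 = 79
The minimum is 53.
One optimal route: 00 → N2 → P9 → P1 → 00 (or its reverse).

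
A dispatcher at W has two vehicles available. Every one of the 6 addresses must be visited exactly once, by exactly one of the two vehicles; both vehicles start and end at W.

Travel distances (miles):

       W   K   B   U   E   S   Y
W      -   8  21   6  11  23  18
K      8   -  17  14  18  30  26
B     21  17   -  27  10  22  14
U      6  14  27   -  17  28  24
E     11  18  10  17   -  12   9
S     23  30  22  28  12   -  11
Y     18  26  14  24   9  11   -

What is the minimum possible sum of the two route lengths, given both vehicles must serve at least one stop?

85 miles — the smallest possible combined total.

Try each way of splitting the stops between the two vehicles (each non-empty) and, for each split, find the best tour for each vehicle:
  {K} + {B, U, E, S, Y}: 16 + 80 = 96
  {B} + {K, U, E, S, Y}: 42 + 79 = 121
  {K, B} + {U, E, S, Y}: 46 + 64 = 110
  {U} + {K, B, E, S, Y}: 12 + 73 = 85
  {K, U} + {B, E, S, Y}: 28 + 69 = 97
  {B, U} + {K, E, S, Y}: 54 + 67 = 121
  … (31 splits in total)
Best: vehicle 1 W → U → W = 12; vehicle 2 W → K → B → Y → S → E → W = 73; combined 85.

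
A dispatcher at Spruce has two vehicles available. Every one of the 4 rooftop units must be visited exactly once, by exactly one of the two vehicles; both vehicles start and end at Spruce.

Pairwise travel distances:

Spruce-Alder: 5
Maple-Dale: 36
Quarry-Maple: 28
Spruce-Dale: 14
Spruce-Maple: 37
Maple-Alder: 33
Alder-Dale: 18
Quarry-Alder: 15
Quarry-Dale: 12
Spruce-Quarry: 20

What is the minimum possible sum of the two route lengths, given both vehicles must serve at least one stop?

Check every non-empty split of the stops between the two vehicles; for each half take its own optimal tour:
  {Quarry} + {Maple, Alder, Dale}: 40 + 88 = 128
  {Maple} + {Quarry, Alder, Dale}: 74 + 46 = 120
  {Quarry, Maple} + {Alder, Dale}: 85 + 37 = 122
  {Alder} + {Quarry, Maple, Dale}: 10 + 91 = 101
  {Quarry, Alder} + {Maple, Dale}: 40 + 87 = 127
  {Maple, Alder} + {Quarry, Dale}: 75 + 46 = 121
  … (7 splits in total)
Best: vehicle 1 Spruce → Alder → Spruce = 10; vehicle 2 Spruce → Maple → Quarry → Dale → Spruce = 91; combined 101.

101 — the smallest possible combined total.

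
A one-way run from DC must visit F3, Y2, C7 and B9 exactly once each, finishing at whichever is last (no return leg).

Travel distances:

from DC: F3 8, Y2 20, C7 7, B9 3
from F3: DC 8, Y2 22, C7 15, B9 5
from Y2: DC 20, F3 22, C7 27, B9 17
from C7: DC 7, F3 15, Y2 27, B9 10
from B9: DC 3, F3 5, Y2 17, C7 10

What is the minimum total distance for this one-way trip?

Minimum one-way distance = 44.

There are 4! = 24 possible orderings.
DC → F3 → Y2 → C7 → B9: 8+22+27+10 = 67
DC → F3 → Y2 → B9 → C7: 8+22+17+10 = 57
DC → F3 → C7 → Y2 → B9: 8+15+27+17 = 67
DC → F3 → C7 → B9 → Y2: 8+15+10+17 = 50
DC → F3 → B9 → Y2 → C7: 8+5+17+27 = 57
DC → F3 → B9 → C7 → Y2: 8+5+10+27 = 50
DC → Y2 → F3 → C7 → B9: 20+22+15+10 = 67
DC → Y2 → F3 → B9 → C7: 20+22+5+10 = 57
DC → Y2 → C7 → F3 → B9: 20+27+15+5 = 67
DC → Y2 → C7 → B9 → F3: 20+27+10+5 = 62
DC → Y2 → B9 → F3 → C7: 20+17+5+15 = 57
DC → Y2 → B9 → C7 → F3: 20+17+10+15 = 62
DC → C7 → F3 → Y2 → B9: 7+15+22+17 = 61
DC → C7 → F3 → B9 → Y2: 7+15+5+17 = 44
… (10 more)
The minimum is 44.
One shortest path: DC → C7 → F3 → B9 → Y2.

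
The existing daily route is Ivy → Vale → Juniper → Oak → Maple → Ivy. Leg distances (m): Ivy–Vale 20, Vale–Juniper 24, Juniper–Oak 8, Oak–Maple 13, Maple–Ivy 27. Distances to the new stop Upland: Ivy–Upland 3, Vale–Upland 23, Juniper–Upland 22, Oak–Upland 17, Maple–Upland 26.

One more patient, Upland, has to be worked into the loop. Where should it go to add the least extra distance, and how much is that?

Adding 2 m by placing Upland on the Maple–Ivy leg.

Insertion cost between consecutive stops i–j is d(i,Upland) + d(Upland,j) − d(i,j):
  between Ivy and Vale: 3 + 23 − 20 = 6
  between Vale and Juniper: 23 + 22 − 24 = 21
  between Juniper and Oak: 22 + 17 − 8 = 31
  between Oak and Maple: 17 + 26 − 13 = 30
  between Maple and Ivy: 26 + 3 − 27 = 2
Cheapest insertion is between Maple and Ivy, adding 2.
New total = 92 + 2 = 94.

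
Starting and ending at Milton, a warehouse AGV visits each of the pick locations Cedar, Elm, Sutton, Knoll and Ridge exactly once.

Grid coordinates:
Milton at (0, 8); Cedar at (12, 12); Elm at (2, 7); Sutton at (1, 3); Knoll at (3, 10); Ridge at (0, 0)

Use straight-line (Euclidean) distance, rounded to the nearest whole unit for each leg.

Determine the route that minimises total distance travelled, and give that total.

There are 60 distinct closed tours to check (reversals are equivalent).
Milton → Cedar → Elm → Sutton → Knoll → Ridge → Milton: 13+11+4+7+10+8 = 53
Milton → Cedar → Elm → Sutton → Ridge → Knoll → Milton: 13+11+4+3+10+4 = 45
Milton → Cedar → Elm → Knoll → Sutton → Ridge → Milton: 13+11+3+7+3+8 = 45
Milton → Cedar → Elm → Knoll → Ridge → Sutton → Milton: 13+11+3+10+3+5 = 45
Milton → Cedar → Elm → Ridge → Sutton → Knoll → Milton: 13+11+7+3+7+4 = 45
Milton → Cedar → Elm → Ridge → Knoll → Sutton → Milton: 13+11+7+10+7+5 = 53
Milton → Cedar → Sutton → Elm → Knoll → Ridge → Milton: 13+14+4+3+10+8 = 52
Milton → Cedar → Sutton → Elm → Ridge → Knoll → Milton: 13+14+4+7+10+4 = 52
Milton → Cedar → Sutton → Knoll → Elm → Ridge → Milton: 13+14+7+3+7+8 = 52
Milton → Cedar → Sutton → Knoll → Ridge → Elm → Milton: 13+14+7+10+7+2 = 53
Milton → Cedar → Sutton → Ridge → Elm → Knoll → Milton: 13+14+3+7+3+4 = 44
Milton → Cedar → Sutton → Ridge → Knoll → Elm → Milton: 13+14+3+10+3+2 = 45
Milton → Cedar → Knoll → Elm → Sutton → Ridge → Milton: 13+9+3+4+3+8 = 40
Milton → Cedar → Knoll → Elm → Ridge → Sutton → Milton: 13+9+3+7+3+5 = 40
… (46 more)
Milton → Elm → Sutton → Ridge → Cedar → Knoll → Milton: 2+4+3+17+9+4 = 39  ← best
The minimum is 39.
One optimal route: Milton → Elm → Sutton → Ridge → Cedar → Knoll → Milton (or its reverse).

Shortest round trip = 39.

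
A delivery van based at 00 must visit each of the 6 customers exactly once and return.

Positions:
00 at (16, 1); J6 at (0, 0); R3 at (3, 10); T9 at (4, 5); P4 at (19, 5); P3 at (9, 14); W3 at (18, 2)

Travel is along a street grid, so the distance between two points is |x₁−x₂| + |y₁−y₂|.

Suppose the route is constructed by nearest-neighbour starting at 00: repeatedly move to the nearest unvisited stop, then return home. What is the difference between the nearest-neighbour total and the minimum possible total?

10 longer than the optimal tour.

From 00: W3=3, P4=7, T9=16, J6=17, P3=20, R3=22 → choose W3 (3).
From W3: P4=4, T9=17, J6=20, P3=21, R3=23 → choose P4 (4).
From P4: T9=15, P3=19, R3=21, J6=24 → choose T9 (15).
From T9: R3=6, J6=9, P3=14 → choose R3 (6).
From R3: P3=10, J6=13 → choose P3 (10).
From P3: J6=23 → choose J6 (23).
NN route 00 → W3 → P4 → T9 → R3 → P3 → J6 → 00 costs 78.
Optimal: 00 → J6 → T9 → R3 → P3 → P4 → W3 → 00 costs 68 (by enumerating all 360 distinct tours).
Excess = 78 − 68 = 10.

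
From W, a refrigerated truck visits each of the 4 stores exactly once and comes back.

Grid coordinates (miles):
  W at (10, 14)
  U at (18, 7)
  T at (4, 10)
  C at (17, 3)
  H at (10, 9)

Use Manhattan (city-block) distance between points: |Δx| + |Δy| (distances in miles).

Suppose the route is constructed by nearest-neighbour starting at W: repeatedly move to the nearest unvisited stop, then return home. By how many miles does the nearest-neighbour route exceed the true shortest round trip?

From W: H=5, T=10, U=15, C=18 → choose H (5).
From H: T=7, U=10, C=13 → choose T (7).
From T: U=17, C=20 → choose U (17).
From U: C=5 → choose C (5).
NN route W → H → T → U → C → W costs 52.
Optimal: W → U → C → H → T → W costs 50 (by enumerating all 12 distinct tours).
Excess = 52 − 50 = 2.

2 miles longer than the optimal tour.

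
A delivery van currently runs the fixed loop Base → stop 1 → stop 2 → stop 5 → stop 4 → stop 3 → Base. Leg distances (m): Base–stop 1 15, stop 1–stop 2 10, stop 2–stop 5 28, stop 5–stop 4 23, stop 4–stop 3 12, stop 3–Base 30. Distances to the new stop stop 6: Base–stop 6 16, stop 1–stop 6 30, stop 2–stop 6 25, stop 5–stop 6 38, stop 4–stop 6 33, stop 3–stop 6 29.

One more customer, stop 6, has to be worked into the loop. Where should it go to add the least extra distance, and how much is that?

Insertion cost between consecutive stops i–j is d(i,stop 6) + d(stop 6,j) − d(i,j):
  between Base and stop 1: 16 + 30 − 15 = 31
  between stop 1 and stop 2: 30 + 25 − 10 = 45
  between stop 2 and stop 5: 25 + 38 − 28 = 35
  between stop 5 and stop 4: 38 + 33 − 23 = 48
  between stop 4 and stop 3: 33 + 29 − 12 = 50
  between stop 3 and Base: 29 + 16 − 30 = 15
Cheapest insertion is between stop 3 and Base, adding 15.
New total = 118 + 15 = 133.

Minimum extra distance: 15 m, inserting stop 6 between stop 3 and Base.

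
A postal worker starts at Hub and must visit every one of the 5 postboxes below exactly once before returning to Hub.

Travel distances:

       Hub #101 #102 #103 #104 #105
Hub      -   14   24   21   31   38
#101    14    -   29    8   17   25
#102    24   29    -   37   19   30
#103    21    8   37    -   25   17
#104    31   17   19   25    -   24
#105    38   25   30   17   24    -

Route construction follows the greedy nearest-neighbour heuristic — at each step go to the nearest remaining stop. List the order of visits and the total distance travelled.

At Hub the remaining stops are #101 14, #103 21, #102 24, #104 31, #105 38; go to #101.
At #101 the remaining stops are #103 8, #104 17, #105 25, #102 29; go to #103.
At #103 the remaining stops are #105 17, #104 25, #102 37; go to #105.
At #105 the remaining stops are #104 24, #102 30; go to #104.
At #104 the remaining stops are #102 19; go to #102.
Return #102→Hub: 24.
Total = 14 + 8 + 17 + 24 + 19 + 24 = 106.

Nearest-neighbour total = 106; route Hub → #101 → #103 → #105 → #104 → #102 → Hub.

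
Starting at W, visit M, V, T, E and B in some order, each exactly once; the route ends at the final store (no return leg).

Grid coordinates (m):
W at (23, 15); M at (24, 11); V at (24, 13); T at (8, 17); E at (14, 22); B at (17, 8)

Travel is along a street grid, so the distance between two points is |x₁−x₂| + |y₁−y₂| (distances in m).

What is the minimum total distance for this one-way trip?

There are 5! = 120 possible orderings.
W→M→V→T→E→B: 5+2+20+11+17 = 55
W→M→V→T→B→E: 5+2+20+18+17 = 62
W→M→V→E→T→B: 5+2+19+11+18 = 55
W→M→V→E→B→T: 5+2+19+17+18 = 61
W→M→V→B→T→E: 5+2+12+18+11 = 48
W→M→V→B→E→T: 5+2+12+17+11 = 47
W→M→T→V→E→B: 5+22+20+19+17 = 83
W→M→T→V→B→E: 5+22+20+12+17 = 76
W→M→T→E→V→B: 5+22+11+19+12 = 69
W→M→T→E→B→V: 5+22+11+17+12 = 67
W→M→T→B→V→E: 5+22+18+12+19 = 76
W→M→T→B→E→V: 5+22+18+17+19 = 81
W→M→E→V→T→B: 5+21+19+20+18 = 83
W→M→E→V→B→T: 5+21+19+12+18 = 75
… (106 more)
W→V→M→B→E→T: 3+2+10+17+11 = 43  ← best
The minimum is 43.
One shortest path: W → V → M → B → E → T.

Minimum one-way distance = 43 m.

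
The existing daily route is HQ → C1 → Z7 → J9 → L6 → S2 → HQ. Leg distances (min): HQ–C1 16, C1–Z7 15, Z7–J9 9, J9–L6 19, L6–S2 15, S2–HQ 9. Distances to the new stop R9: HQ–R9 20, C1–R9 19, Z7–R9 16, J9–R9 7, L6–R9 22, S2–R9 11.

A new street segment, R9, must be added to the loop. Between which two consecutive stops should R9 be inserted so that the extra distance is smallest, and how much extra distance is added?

Minimum extra distance: 10 min, inserting R9 between J9 and L6.

Insertion cost between consecutive stops i–j is d(i,R9) + d(R9,j) − d(i,j):
  between HQ and C1: 20 + 19 − 16 = 23
  between C1 and Z7: 19 + 16 − 15 = 20
  between Z7 and J9: 16 + 7 − 9 = 14
  between J9 and L6: 7 + 22 − 19 = 10
  between L6 and S2: 22 + 11 − 15 = 18
  between S2 and HQ: 11 + 20 − 9 = 22
Cheapest insertion is between J9 and L6, adding 10.
New total = 83 + 10 = 93.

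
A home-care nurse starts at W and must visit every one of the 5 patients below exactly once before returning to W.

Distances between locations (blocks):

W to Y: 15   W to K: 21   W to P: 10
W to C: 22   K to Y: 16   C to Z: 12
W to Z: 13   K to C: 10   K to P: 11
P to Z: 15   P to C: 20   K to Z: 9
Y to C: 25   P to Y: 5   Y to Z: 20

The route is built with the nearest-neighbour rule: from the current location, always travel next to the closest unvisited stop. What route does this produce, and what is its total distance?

At W the remaining stops are P 10, Z 13, Y 15, K 21, C 22; go to P.
At P the remaining stops are Y 5, K 11, Z 15, C 20; go to Y.
At Y the remaining stops are K 16, Z 20, C 25; go to K.
At K the remaining stops are Z 9, C 10; go to Z.
At Z the remaining stops are C 12; go to C.
Return C→W: 22.
Total = 10 + 5 + 16 + 9 + 12 + 22 = 74.

Nearest-neighbour total = 74 blocks; route W → P → Y → K → Z → C → W.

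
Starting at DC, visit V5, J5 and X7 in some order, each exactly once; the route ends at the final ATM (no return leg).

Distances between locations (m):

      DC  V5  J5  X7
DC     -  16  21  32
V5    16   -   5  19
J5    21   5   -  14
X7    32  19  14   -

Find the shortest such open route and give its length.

There are 3! = 6 possible orderings.
DC - V5 - J5 - X7: 16+5+14 = 35
DC - V5 - X7 - J5: 16+19+14 = 49
DC - J5 - V5 - X7: 21+5+19 = 45
DC - J5 - X7 - V5: 21+14+19 = 54
DC - X7 - V5 - J5: 32+19+5 = 56
DC - X7 - J5 - V5: 32+14+5 = 51
The minimum is 35.
One shortest path: DC → V5 → J5 → X7.

Minimum one-way distance = 35 m.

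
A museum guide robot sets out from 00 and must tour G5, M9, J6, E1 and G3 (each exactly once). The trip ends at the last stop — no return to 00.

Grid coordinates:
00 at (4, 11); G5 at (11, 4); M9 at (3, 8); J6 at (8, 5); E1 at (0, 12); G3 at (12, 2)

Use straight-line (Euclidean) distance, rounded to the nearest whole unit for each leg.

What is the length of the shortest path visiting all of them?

There are 5! = 120 possible orderings.
00→G5→M9→J6→E1→G3: 10+9+6+11+16 = 52
00→G5→M9→J6→G3→E1: 10+9+6+5+16 = 46
00→G5→M9→E1→J6→G3: 10+9+5+11+5 = 40
00→G5→M9→E1→G3→J6: 10+9+5+16+5 = 45
00→G5→M9→G3→J6→E1: 10+9+11+5+11 = 46
00→G5→M9→G3→E1→J6: 10+9+11+16+11 = 57
00→G5→J6→M9→E1→G3: 10+3+6+5+16 = 40
00→G5→J6→M9→G3→E1: 10+3+6+11+16 = 46
00→G5→J6→E1→M9→G3: 10+3+11+5+11 = 40
00→G5→J6→E1→G3→M9: 10+3+11+16+11 = 51
00→G5→J6→G3→M9→E1: 10+3+5+11+5 = 34
00→G5→J6→G3→E1→M9: 10+3+5+16+5 = 39
00→G5→E1→M9→J6→G3: 10+14+5+6+5 = 40
00→G5→E1→M9→G3→J6: 10+14+5+11+5 = 45
… (106 more)
00→E1→M9→J6→G5→G3: 4+5+6+3+2 = 20  ← best
The minimum is 20.
One shortest path: 00 → E1 → M9 → J6 → G5 → G3.

Minimum one-way distance = 20.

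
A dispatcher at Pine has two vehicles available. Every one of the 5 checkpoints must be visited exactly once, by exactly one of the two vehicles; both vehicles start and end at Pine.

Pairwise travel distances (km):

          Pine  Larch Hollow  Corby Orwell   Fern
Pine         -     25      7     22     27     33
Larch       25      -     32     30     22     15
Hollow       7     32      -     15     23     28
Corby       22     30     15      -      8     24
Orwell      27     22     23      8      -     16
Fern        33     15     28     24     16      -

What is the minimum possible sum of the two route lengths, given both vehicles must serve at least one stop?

Check every non-empty split of the stops between the two vehicles; for each half take its own optimal tour:
  {Larch} + {Hollow, Corby, Orwell, Fern}: 50 + 79 = 129
  {Hollow} + {Larch, Corby, Orwell, Fern}: 14 + 86 = 100
  {Larch, Hollow} + {Corby, Orwell, Fern}: 64 + 79 = 143
  {Corby} + {Larch, Hollow, Orwell, Fern}: 44 + 86 = 130
  {Larch, Corby} + {Hollow, Orwell, Fern}: 77 + 78 = 155
  {Hollow, Corby} + {Larch, Orwell, Fern}: 44 + 83 = 127
  … (15 splits in total)
Best: vehicle 1 Pine → Hollow → Pine = 14; vehicle 2 Pine → Larch → Fern → Orwell → Corby → Pine = 86; combined 100.

100 km — the smallest possible combined total.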